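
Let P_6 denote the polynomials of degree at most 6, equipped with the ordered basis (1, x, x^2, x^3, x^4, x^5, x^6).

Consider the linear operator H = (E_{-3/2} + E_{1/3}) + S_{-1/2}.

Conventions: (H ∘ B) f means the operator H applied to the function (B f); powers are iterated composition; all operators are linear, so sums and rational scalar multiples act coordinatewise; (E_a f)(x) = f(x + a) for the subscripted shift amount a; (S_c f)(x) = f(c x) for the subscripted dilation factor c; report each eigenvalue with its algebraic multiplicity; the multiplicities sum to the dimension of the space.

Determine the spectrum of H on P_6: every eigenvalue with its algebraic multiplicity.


λ = 3/2 (multiplicity 1), λ = 15/8 (multiplicity 1), λ = 63/32 (multiplicity 1), λ = 129/64 (multiplicity 1), λ = 33/16 (multiplicity 1), λ = 9/4 (multiplicity 1), λ = 3 (multiplicity 1)

image of 1: 3
image of x: (3/2)x - 7/6
image of x^2: (9/4)x^2 - (7/3)x + 85/36
image of x^3: (15/8)x^3 - (7/2)x^2 + (85/12)x - 721/216
image of x^4: (33/16)x^4 - (14/3)x^3 + (85/6)x^2 - (721/54)x + 6577/1296
image of x^5: (63/32)x^5 - (35/6)x^4 + (425/18)x^3 - (3605/108)x^2 + (32885/1296)x - 59017/7776
image of x^6: (129/64)x^6 - 7x^5 + (425/12)x^4 - (3605/54)x^3 + (32885/432)x^2 - (59017/1296)x + 531505/46656
the matrix is upper triangular; its diagonal is (3, 3/2, 9/4, 15/8, 33/16, 63/32, 129/64)
for a triangular matrix the eigenvalues are the diagonal entries, with algebraic multiplicity their repetition count


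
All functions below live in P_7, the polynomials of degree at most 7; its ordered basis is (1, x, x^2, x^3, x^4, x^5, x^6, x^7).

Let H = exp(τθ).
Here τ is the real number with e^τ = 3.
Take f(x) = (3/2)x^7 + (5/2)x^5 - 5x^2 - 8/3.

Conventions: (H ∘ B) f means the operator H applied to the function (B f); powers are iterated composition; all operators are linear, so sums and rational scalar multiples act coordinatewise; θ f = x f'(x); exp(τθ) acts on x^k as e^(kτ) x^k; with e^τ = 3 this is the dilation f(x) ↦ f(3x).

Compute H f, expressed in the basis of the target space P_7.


exp(τθ) x^k = e^(kτ) x^k; with e^τ = 3 this sends x^k to 3^k x^k
x^2 ↦ 9 x^2
x^5 ↦ 243 x^5
x^7 ↦ 2187 x^7
applying this coordinatewise to f: exp(τθ) f = (6561/2)x^7 + (1215/2)x^5 - 45x^2 - 8/3

the image equals g(x) = (6561/2)x^7 + (1215/2)x^5 - 45x^2 - 8/3


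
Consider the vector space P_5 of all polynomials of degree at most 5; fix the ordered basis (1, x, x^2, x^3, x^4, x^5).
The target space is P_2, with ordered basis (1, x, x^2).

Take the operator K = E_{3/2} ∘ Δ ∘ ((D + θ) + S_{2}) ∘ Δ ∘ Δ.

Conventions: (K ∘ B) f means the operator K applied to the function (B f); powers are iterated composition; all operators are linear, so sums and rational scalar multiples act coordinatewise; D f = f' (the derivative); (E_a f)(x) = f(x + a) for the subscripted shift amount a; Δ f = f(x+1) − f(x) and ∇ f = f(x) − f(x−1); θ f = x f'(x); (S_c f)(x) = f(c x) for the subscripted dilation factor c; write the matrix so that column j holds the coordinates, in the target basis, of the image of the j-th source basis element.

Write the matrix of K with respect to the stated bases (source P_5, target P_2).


image of 1: 0
image of x: 0
image of x^2: 0
image of x^3: 18
image of x^4: 144x + 384
image of x^5: 660x^2 + 3480x + 4705
each image's coordinates form column j of the matrix

the matrix is [[0, 0, 0, 18, 384, 4705]; [0, 0, 0, 0, 144, 3480]; [0, 0, 0, 0, 0, 660]] (rows listed top to bottom)


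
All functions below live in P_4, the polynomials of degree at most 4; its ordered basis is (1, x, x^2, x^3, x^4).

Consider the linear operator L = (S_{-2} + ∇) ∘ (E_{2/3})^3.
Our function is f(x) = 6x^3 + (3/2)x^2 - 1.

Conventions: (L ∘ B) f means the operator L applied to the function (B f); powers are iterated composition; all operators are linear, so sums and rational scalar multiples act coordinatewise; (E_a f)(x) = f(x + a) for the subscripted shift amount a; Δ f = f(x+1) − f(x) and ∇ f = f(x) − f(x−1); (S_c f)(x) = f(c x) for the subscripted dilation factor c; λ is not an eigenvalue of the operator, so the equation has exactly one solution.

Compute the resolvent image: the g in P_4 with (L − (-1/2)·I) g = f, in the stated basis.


the image equals g(x) = -(4/5)x^3 + (77/15)x^2 - (188/15)x + 76/9

write g with unknown coordinates in the stated basis and equate coefficients in (L − (-1/2)·I) g = f
solving from the highest basis element down gives g = -(4/5)x^3 + (77/15)x^2 - (188/15)x + 76/9
check: L g = (32/5)x^3 - (16/15)x^2 + (94/15)x - 47/9
so L g − (-1/2)·g = 6x^3 + (3/2)x^2 - 1 = f ✓


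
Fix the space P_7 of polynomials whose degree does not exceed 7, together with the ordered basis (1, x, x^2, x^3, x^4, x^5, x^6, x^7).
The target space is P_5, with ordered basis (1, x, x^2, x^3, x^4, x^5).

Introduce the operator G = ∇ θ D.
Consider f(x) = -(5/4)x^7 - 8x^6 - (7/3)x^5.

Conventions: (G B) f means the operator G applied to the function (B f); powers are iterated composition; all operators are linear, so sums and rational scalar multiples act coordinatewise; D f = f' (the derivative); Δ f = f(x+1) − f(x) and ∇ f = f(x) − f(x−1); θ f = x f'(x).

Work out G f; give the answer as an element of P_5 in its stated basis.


D f = -(35/4)x^6 - 48x^5 - (35/3)x^4
θ D f = -(105/2)x^6 - 240x^5 - (140/3)x^4
∇ θ D f = -315x^5 - (825/2)x^4 + (3490/3)x^3 - (2665/2)x^2 + (2095/3)x - 845/6

the result is g(x) = -315x^5 - (825/2)x^4 + (3490/3)x^3 - (2665/2)x^2 + (2095/3)x - 845/6


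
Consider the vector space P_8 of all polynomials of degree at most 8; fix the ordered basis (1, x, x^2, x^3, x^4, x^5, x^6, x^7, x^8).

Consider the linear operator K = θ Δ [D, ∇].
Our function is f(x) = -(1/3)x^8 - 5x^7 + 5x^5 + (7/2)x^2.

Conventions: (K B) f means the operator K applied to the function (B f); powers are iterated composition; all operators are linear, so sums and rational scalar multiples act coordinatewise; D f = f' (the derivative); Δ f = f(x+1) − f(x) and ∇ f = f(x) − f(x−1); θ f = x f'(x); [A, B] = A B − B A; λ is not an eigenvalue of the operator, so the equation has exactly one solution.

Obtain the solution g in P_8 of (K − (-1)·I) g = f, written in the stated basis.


write g with unknown coordinates in the stated basis and equate coefficients in (K − (-1)·I) g = f
solving from the highest basis element down gives g = -(1/3)x^8 - 5x^7 + 5x^5 + (7/2)x^2
check: K g = 0
so K g − (-1)·g = -(1/3)x^8 - 5x^7 + 5x^5 + (7/2)x^2 = f ✓

the result is g(x) = -(1/3)x^8 - 5x^7 + 5x^5 + (7/2)x^2


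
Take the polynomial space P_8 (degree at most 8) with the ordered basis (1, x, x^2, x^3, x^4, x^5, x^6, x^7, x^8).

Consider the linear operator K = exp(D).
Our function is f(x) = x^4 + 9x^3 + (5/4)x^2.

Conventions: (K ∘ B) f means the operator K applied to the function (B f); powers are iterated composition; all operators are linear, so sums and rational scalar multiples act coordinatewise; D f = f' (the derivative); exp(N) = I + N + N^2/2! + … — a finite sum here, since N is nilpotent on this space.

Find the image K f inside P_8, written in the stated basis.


order-1 term: 4x^3 + 27x^2 + (5/2)x
order-2 term: 6x^2 + 27x + 5/4
order-3 term: 4x + 9
order-4 term: 1
the series for exp(D) f terminates at order 4
exp(D) f = x^4 + 13x^3 + (137/4)x^2 + (67/2)x + 45/4

g(x) = x^4 + 13x^3 + (137/4)x^2 + (67/2)x + 45/4


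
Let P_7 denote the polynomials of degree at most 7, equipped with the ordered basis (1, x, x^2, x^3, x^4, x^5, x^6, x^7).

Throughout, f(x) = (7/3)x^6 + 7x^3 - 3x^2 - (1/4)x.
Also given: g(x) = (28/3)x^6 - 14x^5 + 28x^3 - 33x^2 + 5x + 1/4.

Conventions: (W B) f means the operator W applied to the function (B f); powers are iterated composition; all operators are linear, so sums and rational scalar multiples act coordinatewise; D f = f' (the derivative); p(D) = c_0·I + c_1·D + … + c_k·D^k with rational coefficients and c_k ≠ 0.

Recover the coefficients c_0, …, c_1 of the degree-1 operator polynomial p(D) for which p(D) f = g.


D^0 f = (7/3)x^6 + 7x^3 - 3x^2 - (1/4)x
D^1 f = 14x^5 + 21x^2 - 6x - 1/4
matching coefficients of g against c_0 f + c_1 Df + … from the top degree down determines the c_i
solution: c_0 = 4, c_1 = -1

p(D) = 4·I − D, i.e. c_0 = 4, c_1 = -1


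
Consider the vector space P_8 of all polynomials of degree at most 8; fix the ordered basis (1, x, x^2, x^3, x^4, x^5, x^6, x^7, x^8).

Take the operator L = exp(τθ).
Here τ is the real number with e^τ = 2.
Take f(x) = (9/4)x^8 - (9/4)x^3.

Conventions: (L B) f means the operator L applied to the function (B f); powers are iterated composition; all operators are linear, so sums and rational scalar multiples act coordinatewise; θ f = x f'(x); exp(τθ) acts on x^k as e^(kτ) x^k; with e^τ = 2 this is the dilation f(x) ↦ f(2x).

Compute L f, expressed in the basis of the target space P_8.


exp(τθ) x^k = e^(kτ) x^k; with e^τ = 2 this sends x^k to 2^k x^k
x^3 ↦ 8 x^3
x^8 ↦ 256 x^8
applying this coordinatewise to f: exp(τθ) f = 576x^8 - 18x^3

the image equals g(x) = 576x^8 - 18x^3


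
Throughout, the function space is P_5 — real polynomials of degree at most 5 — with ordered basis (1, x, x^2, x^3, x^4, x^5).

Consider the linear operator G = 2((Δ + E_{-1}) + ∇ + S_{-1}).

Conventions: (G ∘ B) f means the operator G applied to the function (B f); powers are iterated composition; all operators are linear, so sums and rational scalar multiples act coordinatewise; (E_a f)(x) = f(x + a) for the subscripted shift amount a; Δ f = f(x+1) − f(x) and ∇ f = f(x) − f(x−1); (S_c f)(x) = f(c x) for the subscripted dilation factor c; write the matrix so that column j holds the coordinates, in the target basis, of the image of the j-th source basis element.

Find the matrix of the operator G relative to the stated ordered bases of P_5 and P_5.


the matrix is [[4, 2, 2, 2, 2, 2]; [0, 0, 4, 6, 8, 10]; [0, 0, 4, 6, 12, 20]; [0, 0, 0, 0, 8, 20]; [0, 0, 0, 0, 4, 10]; [0, 0, 0, 0, 0, 0]] (rows listed top to bottom)

image of 1: 4
image of x: 2
image of x^2: 4x^2 + 4x + 2
image of x^3: 6x^2 + 6x + 2
image of x^4: 4x^4 + 8x^3 + 12x^2 + 8x + 2
image of x^5: 10x^4 + 20x^3 + 20x^2 + 10x + 2
each image's coordinates form column j of the matrix


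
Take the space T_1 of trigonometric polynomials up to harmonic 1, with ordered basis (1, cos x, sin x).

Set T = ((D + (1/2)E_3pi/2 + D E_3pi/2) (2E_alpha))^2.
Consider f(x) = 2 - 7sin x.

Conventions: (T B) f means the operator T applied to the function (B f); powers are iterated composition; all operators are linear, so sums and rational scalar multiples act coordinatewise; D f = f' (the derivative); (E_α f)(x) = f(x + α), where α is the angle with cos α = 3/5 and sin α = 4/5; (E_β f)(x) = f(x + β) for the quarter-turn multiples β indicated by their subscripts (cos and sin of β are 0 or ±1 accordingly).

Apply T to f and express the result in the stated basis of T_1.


the result is g(x) = 2 - (308/25)cos x + (819/25)sin x

E_alpha f = 2 - (28/5)cos x - (21/5)sin x
(2E_alpha) f = 4 - (56/5)cos x - (42/5)sin x
D (2E_alpha) f = -(42/5)cos x + (56/5)sin x
E_3pi/2 (2E_alpha) f = 4 + (42/5)cos x - (56/5)sin x
((1/2)E_3pi/2) (2E_alpha) f = 2 + (21/5)cos x - (28/5)sin x
E_3pi/2 (2E_alpha) f = 4 + (42/5)cos x - (56/5)sin x
D E_3pi/2 (2E_alpha) f = -(56/5)cos x - (42/5)sin x
(D + (1/2)E_3pi/2 + D E_3pi/2) (2E_alpha) f = 2 - (77/5)cos x - (14/5)sin x
E_alpha ((D + (1/2)E_3pi/2 + D E_3pi/2) (2E_alpha)) f = 2 - (287/25)cos x + (266/25)sin x
(2E_alpha) ((D + (1/2)E_3pi/2 + D E_3pi/2) (2E_alpha)) f = 4 - (574/25)cos x + (532/25)sin x
D (2E_alpha) ((D + (1/2)E_3pi/2 + D E_3pi/2) (2E_alpha)) f = (532/25)cos x + (574/25)sin x
E_3pi/2 (2E_alpha) ((D + (1/2)E_3pi/2 + D E_3pi/2) (2E_alpha)) f = 4 - (532/25)cos x - (574/25)sin x
((1/2)E_3pi/2) (2E_alpha) ((D + (1/2)E_3pi/2 + D E_3pi/2) (2E_alpha)) f = 2 - (266/25)cos x - (287/25)sin x
E_3pi/2 (2E_alpha) ((D + (1/2)E_3pi/2 + D E_3pi/2) (2E_alpha)) f = 4 - (532/25)cos x - (574/25)sin x
D E_3pi/2 (2E_alpha) ((D + (1/2)E_3pi/2 + D E_3pi/2) (2E_alpha)) f = -(574/25)cos x + (532/25)sin x
(D + (1/2)E_3pi/2 + D E_3pi/2) (2E_alpha) ((D + (1/2)E_3pi/2 + D E_3pi/2) (2E_alpha)) f = 2 - (308/25)cos x + (819/25)sin x


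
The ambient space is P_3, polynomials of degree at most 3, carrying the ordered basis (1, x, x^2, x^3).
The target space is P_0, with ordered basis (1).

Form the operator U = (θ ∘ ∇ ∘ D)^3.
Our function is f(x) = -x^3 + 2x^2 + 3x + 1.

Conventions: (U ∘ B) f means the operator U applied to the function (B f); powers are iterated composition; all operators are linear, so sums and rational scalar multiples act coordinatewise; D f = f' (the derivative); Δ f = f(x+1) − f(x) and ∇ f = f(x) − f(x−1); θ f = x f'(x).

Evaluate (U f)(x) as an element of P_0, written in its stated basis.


D f = -3x^2 + 4x + 3
∇ D f = -6x + 7
θ ∇ D f = -6x
D (θ ∘ ∇ ∘ D) f = -6
∇ D (θ ∘ ∇ ∘ D) f = 0
θ ∇ D (θ ∘ ∇ ∘ D) f = 0
D (θ ∘ ∇ ∘ D) (θ ∘ ∇ ∘ D) f = 0
∇ D (θ ∘ ∇ ∘ D) (θ ∘ ∇ ∘ D) f = 0
θ ∇ D (θ ∘ ∇ ∘ D) (θ ∘ ∇ ∘ D) f = 0

g(x) = 0


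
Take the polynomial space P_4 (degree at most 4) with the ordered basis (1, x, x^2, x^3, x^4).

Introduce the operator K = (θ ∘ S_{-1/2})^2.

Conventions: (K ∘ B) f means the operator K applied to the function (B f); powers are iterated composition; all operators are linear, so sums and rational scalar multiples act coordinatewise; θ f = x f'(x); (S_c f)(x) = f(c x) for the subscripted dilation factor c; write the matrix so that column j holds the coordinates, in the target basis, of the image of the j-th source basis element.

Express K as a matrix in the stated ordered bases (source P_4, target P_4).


the matrix is [[0, 0, 0, 0, 0]; [0, 1/4, 0, 0, 0]; [0, 0, 1/4, 0, 0]; [0, 0, 0, 9/64, 0]; [0, 0, 0, 0, 1/16]] (rows listed top to bottom)

image of 1: 0
image of x: (1/4)x
image of x^2: (1/4)x^2
image of x^3: (9/64)x^3
image of x^4: (1/16)x^4
each image's coordinates form column j of the matrix


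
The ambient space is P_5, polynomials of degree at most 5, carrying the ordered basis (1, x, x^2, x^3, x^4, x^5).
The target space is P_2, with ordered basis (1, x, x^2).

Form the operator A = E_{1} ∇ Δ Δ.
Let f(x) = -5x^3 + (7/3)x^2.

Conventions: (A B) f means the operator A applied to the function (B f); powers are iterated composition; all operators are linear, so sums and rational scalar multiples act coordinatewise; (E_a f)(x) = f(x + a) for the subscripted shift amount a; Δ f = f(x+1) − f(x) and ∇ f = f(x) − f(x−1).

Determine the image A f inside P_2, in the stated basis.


Δ f = -15x^2 - (31/3)x - 8/3
Δ Δ f = -30x - 76/3
∇ Δ Δ f = -30
E_{1} (∇ Δ Δ) f = -30

g(x) = -30


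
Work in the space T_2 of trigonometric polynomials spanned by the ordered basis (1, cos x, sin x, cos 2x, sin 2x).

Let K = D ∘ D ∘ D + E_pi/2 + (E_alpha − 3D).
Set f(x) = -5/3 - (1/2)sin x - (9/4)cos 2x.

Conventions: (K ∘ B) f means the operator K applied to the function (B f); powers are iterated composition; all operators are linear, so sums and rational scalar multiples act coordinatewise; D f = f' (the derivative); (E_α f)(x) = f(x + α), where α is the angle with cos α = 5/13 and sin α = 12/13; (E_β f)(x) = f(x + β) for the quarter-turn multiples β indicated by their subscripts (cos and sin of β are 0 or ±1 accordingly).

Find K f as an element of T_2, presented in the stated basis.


the result is g(x) = -10/3 + (27/26)cos x - (5/26)sin x + (648/169)cos 2x - (10107/338)sin 2x

D f = -(1/2)cos x + (9/2)sin 2x
D D f = (1/2)sin x + 9cos 2x
D D D f = (1/2)cos x - 18sin 2x
E_pi/2 f = -5/3 - (1/2)cos x + (9/4)cos 2x
E_alpha f = -5/3 - (6/13)cos x - (5/26)sin x + (1071/676)cos 2x + (270/169)sin 2x
D f = -(1/2)cos x + (9/2)sin 2x
(-3D) f = (3/2)cos x - (27/2)sin 2x
(E_alpha − 3D) f = -5/3 + (27/26)cos x - (5/26)sin x + (1071/676)cos 2x - (4023/338)sin 2x
(D ∘ D ∘ D + E_pi/2 + (E_alpha − 3D)) f = -10/3 + (27/26)cos x - (5/26)sin x + (648/169)cos 2x - (10107/338)sin 2x


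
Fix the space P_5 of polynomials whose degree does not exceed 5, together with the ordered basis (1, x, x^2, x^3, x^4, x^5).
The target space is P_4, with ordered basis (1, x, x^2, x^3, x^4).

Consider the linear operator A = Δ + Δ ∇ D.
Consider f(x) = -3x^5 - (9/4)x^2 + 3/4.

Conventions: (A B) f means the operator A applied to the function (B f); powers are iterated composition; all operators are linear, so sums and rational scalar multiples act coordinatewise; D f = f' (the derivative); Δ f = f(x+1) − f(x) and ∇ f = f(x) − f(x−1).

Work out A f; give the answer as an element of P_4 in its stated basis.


Δ f = -15x^4 - 30x^3 - 30x^2 - (39/2)x - 21/4
D f = -15x^4 - (9/2)x
∇ D f = -60x^3 + 90x^2 - 60x + 21/2
Δ ∇ D f = -180x^2 - 30
(Δ + Δ ∇ D) f = -15x^4 - 30x^3 - 210x^2 - (39/2)x - 141/4

the result is g(x) = -15x^4 - 30x^3 - 210x^2 - (39/2)x - 141/4


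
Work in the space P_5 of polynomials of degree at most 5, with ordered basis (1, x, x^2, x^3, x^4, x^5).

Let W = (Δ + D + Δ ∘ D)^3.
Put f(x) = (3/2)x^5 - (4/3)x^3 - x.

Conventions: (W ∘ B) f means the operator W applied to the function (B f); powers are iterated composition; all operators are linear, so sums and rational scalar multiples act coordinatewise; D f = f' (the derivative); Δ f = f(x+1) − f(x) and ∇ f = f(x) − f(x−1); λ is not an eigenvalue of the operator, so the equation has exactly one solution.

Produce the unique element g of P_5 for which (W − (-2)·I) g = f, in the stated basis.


the result is g(x) = (3/4)x^5 - (2/3)x^3 - 180x^2 - (1621/2)x - 1903/2

write g with unknown coordinates in the stated basis and equate coefficients in (W − (-2)·I) g = f
solving from the highest basis element down gives g = (3/4)x^5 - (2/3)x^3 - 180x^2 - (1621/2)x - 1903/2
check: W g = 360x^2 + 1620x + 1903
so W g − (-2)·g = (3/2)x^5 - (4/3)x^3 - x = f ✓


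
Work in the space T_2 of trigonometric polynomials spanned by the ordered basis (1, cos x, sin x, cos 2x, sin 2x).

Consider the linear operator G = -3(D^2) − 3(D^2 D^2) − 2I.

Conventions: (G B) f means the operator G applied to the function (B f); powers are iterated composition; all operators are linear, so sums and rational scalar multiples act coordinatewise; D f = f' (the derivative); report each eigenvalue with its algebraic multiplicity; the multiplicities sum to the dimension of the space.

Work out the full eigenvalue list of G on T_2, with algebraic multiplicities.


λ = -38 (multiplicity 2), λ = -2 (multiplicity 3)

image of 1: -2
image of cos x: -2cos x
image of sin x: -2sin x
image of cos 2x: -38cos 2x
image of sin 2x: -38sin 2x
the matrix is diagonal; its diagonal is (-2, -2, -2, -38, -38)
for a triangular matrix the eigenvalues are the diagonal entries, with algebraic multiplicity their repetition count


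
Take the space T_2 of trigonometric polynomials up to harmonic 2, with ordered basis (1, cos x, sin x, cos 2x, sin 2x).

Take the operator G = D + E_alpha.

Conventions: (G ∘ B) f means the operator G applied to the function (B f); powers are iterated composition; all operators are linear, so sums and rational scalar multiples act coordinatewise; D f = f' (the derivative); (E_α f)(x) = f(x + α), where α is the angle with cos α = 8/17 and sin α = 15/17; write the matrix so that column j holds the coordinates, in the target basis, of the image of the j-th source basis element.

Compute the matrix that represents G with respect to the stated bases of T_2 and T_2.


the matrix is [[1, 0, 0, 0, 0]; [0, 8/17, 32/17, 0, 0]; [0, -32/17, 8/17, 0, 0]; [0, 0, 0, -161/289, 818/289]; [0, 0, 0, -818/289, -161/289]] (rows listed top to bottom)

image of 1: 1
image of cos x: (8/17)cos x - (32/17)sin x
image of sin x: (32/17)cos x + (8/17)sin x
image of cos 2x: -(161/289)cos 2x - (818/289)sin 2x
image of sin 2x: (818/289)cos 2x - (161/289)sin 2x
each image's coordinates form column j of the matrix


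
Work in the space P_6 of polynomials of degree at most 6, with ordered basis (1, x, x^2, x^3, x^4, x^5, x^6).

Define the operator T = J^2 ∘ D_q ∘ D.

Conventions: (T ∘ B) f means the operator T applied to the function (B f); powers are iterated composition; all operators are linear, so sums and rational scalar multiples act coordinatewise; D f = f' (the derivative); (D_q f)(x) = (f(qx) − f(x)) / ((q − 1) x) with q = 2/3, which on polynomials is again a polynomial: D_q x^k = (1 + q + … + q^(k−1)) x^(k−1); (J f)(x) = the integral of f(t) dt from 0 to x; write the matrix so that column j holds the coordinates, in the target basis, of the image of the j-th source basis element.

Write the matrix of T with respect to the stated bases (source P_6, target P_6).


the matrix is [[0, 0, 0, 0, 0, 0, 0]; [0, 0, 0, 0, 0, 0, 0]; [0, 0, 1, 0, 0, 0, 0]; [0, 0, 0, 5/6, 0, 0, 0]; [0, 0, 0, 0, 19/27, 0, 0]; [0, 0, 0, 0, 0, 65/108, 0]; [0, 0, 0, 0, 0, 0, 211/405]] (rows listed top to bottom)

image of 1: 0
image of x: 0
image of x^2: x^2
image of x^3: (5/6)x^3
image of x^4: (19/27)x^4
image of x^5: (65/108)x^5
image of x^6: (211/405)x^6
each image's coordinates form column j of the matrix


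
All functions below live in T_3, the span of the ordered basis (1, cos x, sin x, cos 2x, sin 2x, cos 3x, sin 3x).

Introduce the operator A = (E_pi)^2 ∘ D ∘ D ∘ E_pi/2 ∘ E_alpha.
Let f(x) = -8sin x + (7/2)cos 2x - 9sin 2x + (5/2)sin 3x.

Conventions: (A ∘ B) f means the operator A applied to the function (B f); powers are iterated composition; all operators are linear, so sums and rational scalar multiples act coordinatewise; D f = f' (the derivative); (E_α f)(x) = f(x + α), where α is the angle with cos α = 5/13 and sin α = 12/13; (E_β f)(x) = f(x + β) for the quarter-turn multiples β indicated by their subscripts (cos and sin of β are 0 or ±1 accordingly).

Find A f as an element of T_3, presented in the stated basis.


E_alpha f = -(96/13)cos x - (40/13)sin x - (2993/338)cos 2x + (651/169)sin 2x - (2070/2197)cos 3x - (10175/4394)sin 3x
E_pi/2 E_alpha f = -(40/13)cos x + (96/13)sin x + (2993/338)cos 2x - (651/169)sin 2x + (10175/4394)cos 3x - (2070/2197)sin 3x
D E_pi/2 E_alpha f = (96/13)cos x + (40/13)sin x - (1302/169)cos 2x - (2993/169)sin 2x - (6210/2197)cos 3x - (30525/4394)sin 3x
D D E_pi/2 E_alpha f = (40/13)cos x - (96/13)sin x - (5986/169)cos 2x + (2604/169)sin 2x - (91575/4394)cos 3x + (18630/2197)sin 3x
E_pi (D ∘ D ∘ E_pi/2) E_alpha f = -(40/13)cos x + (96/13)sin x - (5986/169)cos 2x + (2604/169)sin 2x + (91575/4394)cos 3x - (18630/2197)sin 3x
E_pi E_pi (D ∘ D ∘ E_pi/2) E_alpha f = (40/13)cos x - (96/13)sin x - (5986/169)cos 2x + (2604/169)sin 2x - (91575/4394)cos 3x + (18630/2197)sin 3x

the image equals g(x) = (40/13)cos x - (96/13)sin x - (5986/169)cos 2x + (2604/169)sin 2x - (91575/4394)cos 3x + (18630/2197)sin 3x


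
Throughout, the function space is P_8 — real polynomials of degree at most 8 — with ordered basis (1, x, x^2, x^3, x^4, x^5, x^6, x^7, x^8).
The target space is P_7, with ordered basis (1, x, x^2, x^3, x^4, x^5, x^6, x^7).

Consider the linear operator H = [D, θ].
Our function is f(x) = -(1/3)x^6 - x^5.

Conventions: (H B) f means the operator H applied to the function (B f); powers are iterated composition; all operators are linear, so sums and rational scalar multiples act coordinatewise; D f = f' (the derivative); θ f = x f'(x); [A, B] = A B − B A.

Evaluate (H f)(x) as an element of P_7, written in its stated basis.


g(x) = -2x^5 - 5x^4

θ f = -2x^6 - 5x^5
D θ f = -12x^5 - 25x^4
D f = -2x^5 - 5x^4
θ D f = -10x^5 - 20x^4
[D, θ] f = -2x^5 - 5x^4


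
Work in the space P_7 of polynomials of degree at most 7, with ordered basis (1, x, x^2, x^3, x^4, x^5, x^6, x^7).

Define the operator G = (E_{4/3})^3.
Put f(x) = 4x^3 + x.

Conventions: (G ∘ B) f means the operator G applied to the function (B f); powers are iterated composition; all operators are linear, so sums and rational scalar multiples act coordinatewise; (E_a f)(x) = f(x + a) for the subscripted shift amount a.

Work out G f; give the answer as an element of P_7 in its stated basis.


E_{4/3} f = 4x^3 + 16x^2 + (67/3)x + 292/27
E_{4/3} E_{4/3} f = 4x^3 + 32x^2 + (259/3)x + 2120/27
E_{4/3} E_{4/3} E_{4/3} f = 4x^3 + 48x^2 + 193x + 260

the image equals g(x) = 4x^3 + 48x^2 + 193x + 260


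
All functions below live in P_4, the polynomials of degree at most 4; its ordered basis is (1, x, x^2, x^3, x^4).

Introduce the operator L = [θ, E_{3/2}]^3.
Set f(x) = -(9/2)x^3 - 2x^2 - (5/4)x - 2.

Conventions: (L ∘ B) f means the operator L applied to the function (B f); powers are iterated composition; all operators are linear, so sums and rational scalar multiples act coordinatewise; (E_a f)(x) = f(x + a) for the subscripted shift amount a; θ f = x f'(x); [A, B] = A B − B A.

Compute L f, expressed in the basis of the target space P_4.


g(x) = 729/8

E_{3/2} f = -(9/2)x^3 - (89/4)x^2 - (301/8)x - 377/16
θ E_{3/2} f = -(27/2)x^3 - (89/2)x^2 - (301/8)x
θ f = -(27/2)x^3 - 4x^2 - (5/4)x
E_{3/2} θ f = -(27/2)x^3 - (259/4)x^2 - (835/8)x - 903/16
[θ, E_{3/2}] f = (81/4)x^2 + (267/4)x + 903/16
E_{3/2} [θ, E_{3/2}] f = (81/4)x^2 + (255/2)x + 1617/8
θ E_{3/2} [θ, E_{3/2}] f = (81/2)x^2 + (255/2)x
θ [θ, E_{3/2}] f = (81/2)x^2 + (267/4)x
E_{3/2} θ [θ, E_{3/2}] f = (81/2)x^2 + (753/4)x + 765/4
[θ, E_{3/2}] [θ, E_{3/2}] f = -(243/4)x - 765/4
E_{3/2} [θ, E_{3/2}] [θ, E_{3/2}] f = -(243/4)x - 2259/8
θ E_{3/2} [θ, E_{3/2}] [θ, E_{3/2}] f = -(243/4)x
θ [θ, E_{3/2}] [θ, E_{3/2}] f = -(243/4)x
E_{3/2} θ [θ, E_{3/2}] [θ, E_{3/2}] f = -(243/4)x - 729/8
[θ, E_{3/2}] [θ, E_{3/2}] [θ, E_{3/2}] f = 729/8


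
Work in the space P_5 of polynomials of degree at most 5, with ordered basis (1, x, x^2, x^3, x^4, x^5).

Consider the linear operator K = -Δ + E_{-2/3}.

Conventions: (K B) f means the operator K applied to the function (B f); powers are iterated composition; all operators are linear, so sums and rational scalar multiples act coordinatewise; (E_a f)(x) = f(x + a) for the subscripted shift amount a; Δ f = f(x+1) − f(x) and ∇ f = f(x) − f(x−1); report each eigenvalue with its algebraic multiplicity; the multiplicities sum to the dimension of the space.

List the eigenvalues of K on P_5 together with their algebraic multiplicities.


λ = 1 (multiplicity 6)

image of 1: 1
image of x: x - 5/3
image of x^2: x^2 - (10/3)x - 5/9
image of x^3: x^3 - 5x^2 - (5/3)x - 35/27
image of x^4: x^4 - (20/3)x^3 - (10/3)x^2 - (140/27)x - 65/81
image of x^5: x^5 - (25/3)x^4 - (50/9)x^3 - (350/27)x^2 - (325/81)x - 275/243
the matrix is upper triangular; its diagonal is (1, 1, 1, 1, 1, 1)
for a triangular matrix the eigenvalues are the diagonal entries, with algebraic multiplicity their repetition count


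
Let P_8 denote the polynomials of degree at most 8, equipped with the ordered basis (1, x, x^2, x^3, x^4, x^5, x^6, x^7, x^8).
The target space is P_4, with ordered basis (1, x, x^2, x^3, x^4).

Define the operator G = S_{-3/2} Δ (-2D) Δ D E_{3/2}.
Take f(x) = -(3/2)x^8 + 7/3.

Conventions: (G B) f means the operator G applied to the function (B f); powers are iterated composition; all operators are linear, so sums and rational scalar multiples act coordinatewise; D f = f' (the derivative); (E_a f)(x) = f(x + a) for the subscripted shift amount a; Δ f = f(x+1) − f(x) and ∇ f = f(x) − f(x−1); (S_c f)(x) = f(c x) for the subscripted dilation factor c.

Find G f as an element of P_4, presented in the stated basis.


the result is g(x) = 25515x^4 - 170100x^3 + 436590x^2 - 510300x + 228711

E_{3/2} f = -(3/2)x^8 - 18x^7 - (189/2)x^6 - (567/2)x^5 - (8505/16)x^4 - (5103/8)x^3 - (15309/32)x^2 - (6561/32)x - 55465/1536
D E_{3/2} f = -12x^7 - 126x^6 - 567x^5 - (2835/2)x^4 - (8505/4)x^3 - (15309/8)x^2 - (15309/16)x - 6561/32
Δ D E_{3/2} f = -84x^6 - 1008x^5 - 5145x^4 - 14280x^3 - (90783/4)x^2 - 19551x - 113907/16
D (Δ D) E_{3/2} f = -504x^5 - 5040x^4 - 20580x^3 - 42840x^2 - (90783/2)x - 19551
(-2D) (Δ D) E_{3/2} f = 1008x^5 + 10080x^4 + 41160x^3 + 85680x^2 + 90783x + 39102
Δ (-2D) (Δ D) E_{3/2} f = 5040x^4 + 50400x^3 + 194040x^2 + 340200x + 228711
S_{-3/2} Δ (-2D) (Δ D) E_{3/2} f = 25515x^4 - 170100x^3 + 436590x^2 - 510300x + 228711


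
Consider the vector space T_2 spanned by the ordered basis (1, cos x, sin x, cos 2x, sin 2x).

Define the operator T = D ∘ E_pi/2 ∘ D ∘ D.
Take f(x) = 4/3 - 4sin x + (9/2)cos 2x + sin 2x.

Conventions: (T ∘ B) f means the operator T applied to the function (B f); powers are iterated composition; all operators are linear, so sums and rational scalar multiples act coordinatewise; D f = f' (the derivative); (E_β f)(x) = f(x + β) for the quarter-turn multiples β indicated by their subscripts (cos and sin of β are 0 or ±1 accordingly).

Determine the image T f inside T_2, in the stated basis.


D f = -4cos x + 2cos 2x - 9sin 2x
D D f = 4sin x - 18cos 2x - 4sin 2x
E_pi/2 D D f = 4cos x + 18cos 2x + 4sin 2x
D (E_pi/2 ∘ D ∘ D) f = -4sin x + 8cos 2x - 36sin 2x

the image equals g(x) = -4sin x + 8cos 2x - 36sin 2x


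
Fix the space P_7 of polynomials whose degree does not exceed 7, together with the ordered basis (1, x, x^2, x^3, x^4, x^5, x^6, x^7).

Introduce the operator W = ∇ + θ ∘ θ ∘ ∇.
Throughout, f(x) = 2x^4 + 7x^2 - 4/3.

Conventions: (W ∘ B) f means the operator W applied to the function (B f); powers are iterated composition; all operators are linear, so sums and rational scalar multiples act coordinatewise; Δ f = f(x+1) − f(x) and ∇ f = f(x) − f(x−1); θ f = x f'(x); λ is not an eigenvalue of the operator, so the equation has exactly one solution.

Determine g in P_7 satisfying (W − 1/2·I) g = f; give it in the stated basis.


the image equals g(x) = -4x^4 - 320x^3 - 9374x^2 - 71216x - 372940/3

write g with unknown coordinates in the stated basis and equate coefficients in (W − 1/2·I) g = f
solving from the highest basis element down gives g = -4x^4 - 320x^3 - 9374x^2 - 71216x - 372940/3
check: W g = -160x^3 - 4680x^2 - 35608x - 62158
so W g − 1/2·g = 2x^4 + 7x^2 - 4/3 = f ✓


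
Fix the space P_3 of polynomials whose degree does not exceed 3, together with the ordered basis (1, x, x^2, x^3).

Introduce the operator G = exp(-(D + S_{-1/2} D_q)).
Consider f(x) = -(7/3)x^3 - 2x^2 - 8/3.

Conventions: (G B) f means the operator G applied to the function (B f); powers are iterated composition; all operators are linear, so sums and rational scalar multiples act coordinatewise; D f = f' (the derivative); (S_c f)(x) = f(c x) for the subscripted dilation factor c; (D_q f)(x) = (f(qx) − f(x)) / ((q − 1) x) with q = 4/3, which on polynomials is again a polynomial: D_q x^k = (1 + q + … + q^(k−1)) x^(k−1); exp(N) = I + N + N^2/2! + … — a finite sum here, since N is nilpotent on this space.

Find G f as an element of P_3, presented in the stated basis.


g(x) = -(7/3)x^3 + (799/108)x^2 - (2915/1296)x - 3349/1944

order-1 term: (1015/108)x^2 + (5/3)x
order-2 term: -(5075/1296)x - 5/3
order-3 term: 5075/1944
the series for exp(-(D + S_{-1/2} D_q)) f terminates at order 3
exp(-(D + S_{-1/2} D_q)) f = -(7/3)x^3 + (799/108)x^2 - (2915/1296)x - 3349/1944


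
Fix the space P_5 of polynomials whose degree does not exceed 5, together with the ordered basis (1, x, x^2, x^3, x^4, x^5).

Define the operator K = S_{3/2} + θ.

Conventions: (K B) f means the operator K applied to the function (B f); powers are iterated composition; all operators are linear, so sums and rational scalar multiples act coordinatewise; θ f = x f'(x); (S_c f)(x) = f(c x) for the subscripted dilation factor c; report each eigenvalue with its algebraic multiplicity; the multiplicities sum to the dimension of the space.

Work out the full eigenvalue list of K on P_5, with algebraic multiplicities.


image of 1: 1
image of x: (5/2)x
image of x^2: (17/4)x^2
image of x^3: (51/8)x^3
image of x^4: (145/16)x^4
image of x^5: (403/32)x^5
the matrix is upper triangular; its diagonal is (1, 5/2, 17/4, 51/8, 145/16, 403/32)
for a triangular matrix the eigenvalues are the diagonal entries, with algebraic multiplicity their repetition count

λ = 1 (multiplicity 1), λ = 5/2 (multiplicity 1), λ = 17/4 (multiplicity 1), λ = 51/8 (multiplicity 1), λ = 145/16 (multiplicity 1), λ = 403/32 (multiplicity 1)


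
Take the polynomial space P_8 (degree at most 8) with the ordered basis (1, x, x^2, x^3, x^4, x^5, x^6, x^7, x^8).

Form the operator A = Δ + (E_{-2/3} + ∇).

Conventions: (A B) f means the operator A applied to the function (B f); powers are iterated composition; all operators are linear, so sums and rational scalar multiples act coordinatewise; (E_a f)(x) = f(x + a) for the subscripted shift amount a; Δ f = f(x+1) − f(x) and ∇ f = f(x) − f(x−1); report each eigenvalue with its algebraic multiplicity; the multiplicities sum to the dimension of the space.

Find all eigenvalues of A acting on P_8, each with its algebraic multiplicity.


λ = 1 (multiplicity 9)

image of 1: 1
image of x: x + 4/3
image of x^2: x^2 + (8/3)x + 4/9
image of x^3: x^3 + 4x^2 + (4/3)x + 46/27
image of x^4: x^4 + (16/3)x^3 + (8/3)x^2 + (184/27)x + 16/81
image of x^5: x^5 + (20/3)x^4 + (40/9)x^3 + (460/27)x^2 + (80/81)x + 454/243
image of x^6: x^6 + 8x^5 + (20/3)x^4 + (920/27)x^3 + (80/27)x^2 + (908/81)x + 64/729
image of x^7: x^7 + (28/3)x^6 + (28/3)x^5 + (1610/27)x^4 + (560/81)x^3 + (3178/81)x^2 + (448/729)x + 4246/2187
image of x^8: x^8 + (32/3)x^7 + (112/9)x^6 + (2576/27)x^5 + (1120/81)x^4 + (25424/243)x^3 + (1792/729)x^2 + (33968/2187)x + 256/6561
the matrix is upper triangular; its diagonal is (1, 1, 1, 1, 1, 1, 1, 1, 1)
for a triangular matrix the eigenvalues are the diagonal entries, with algebraic multiplicity their repetition count


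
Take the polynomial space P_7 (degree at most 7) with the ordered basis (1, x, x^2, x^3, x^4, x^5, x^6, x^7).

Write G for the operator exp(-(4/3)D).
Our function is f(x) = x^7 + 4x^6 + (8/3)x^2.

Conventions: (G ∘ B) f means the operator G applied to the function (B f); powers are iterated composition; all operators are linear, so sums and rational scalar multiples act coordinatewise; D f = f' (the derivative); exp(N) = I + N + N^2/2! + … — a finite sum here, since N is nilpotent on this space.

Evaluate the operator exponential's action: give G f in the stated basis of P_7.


order-1 term: -(28/3)x^6 - 32x^5 - (64/9)x
order-2 term: (112/3)x^5 + (320/3)x^4 + 128/27
order-3 term: -(2240/27)x^4 - (5120/27)x^3
order-4 term: (8960/81)x^3 + (5120/27)x^2
order-5 term: -(7168/81)x^2 - (8192/81)x
order-6 term: (28672/729)x + 16384/729
order-7 term: -16384/2187
the series for exp(-(4/3)D) f terminates at order 7
exp(-(4/3)D) f = x^7 - (16/3)x^6 + (16/3)x^5 + (640/27)x^4 - (6400/81)x^3 + (8408/81)x^2 - (50240/729)x + 43136/2187

g(x) = x^7 - (16/3)x^6 + (16/3)x^5 + (640/27)x^4 - (6400/81)x^3 + (8408/81)x^2 - (50240/729)x + 43136/2187


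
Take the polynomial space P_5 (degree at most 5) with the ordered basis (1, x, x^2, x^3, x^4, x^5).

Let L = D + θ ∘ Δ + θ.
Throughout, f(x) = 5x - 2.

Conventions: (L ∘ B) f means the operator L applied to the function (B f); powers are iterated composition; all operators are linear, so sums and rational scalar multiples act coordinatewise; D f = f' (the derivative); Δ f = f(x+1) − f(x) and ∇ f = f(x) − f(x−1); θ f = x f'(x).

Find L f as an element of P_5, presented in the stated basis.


g(x) = 5x + 5

D f = 5
Δ f = 5
θ Δ f = 0
θ f = 5x
(D + θ ∘ Δ + θ) f = 5x + 5


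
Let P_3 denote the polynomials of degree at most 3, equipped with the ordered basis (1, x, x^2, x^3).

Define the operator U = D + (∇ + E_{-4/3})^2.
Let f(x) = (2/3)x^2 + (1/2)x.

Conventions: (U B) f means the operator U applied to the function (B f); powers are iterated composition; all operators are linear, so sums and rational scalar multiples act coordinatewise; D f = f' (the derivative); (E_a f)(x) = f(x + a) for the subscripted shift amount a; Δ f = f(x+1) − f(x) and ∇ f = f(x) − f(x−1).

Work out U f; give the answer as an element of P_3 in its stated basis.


g(x) = (2/3)x^2 + (17/18)x + 73/54

D f = (4/3)x + 1/2
∇ f = (4/3)x - 1/6
E_{-4/3} f = (2/3)x^2 - (23/18)x + 14/27
(∇ + E_{-4/3}) f = (2/3)x^2 + (1/18)x + 19/54
∇ (∇ + E_{-4/3}) f = (4/3)x - 11/18
E_{-4/3} (∇ + E_{-4/3}) f = (2/3)x^2 - (31/18)x + 79/54
(∇ + E_{-4/3}) (∇ + E_{-4/3}) f = (2/3)x^2 - (7/18)x + 23/27
(D + (∇ + E_{-4/3})^2) f = (2/3)x^2 + (17/18)x + 73/54


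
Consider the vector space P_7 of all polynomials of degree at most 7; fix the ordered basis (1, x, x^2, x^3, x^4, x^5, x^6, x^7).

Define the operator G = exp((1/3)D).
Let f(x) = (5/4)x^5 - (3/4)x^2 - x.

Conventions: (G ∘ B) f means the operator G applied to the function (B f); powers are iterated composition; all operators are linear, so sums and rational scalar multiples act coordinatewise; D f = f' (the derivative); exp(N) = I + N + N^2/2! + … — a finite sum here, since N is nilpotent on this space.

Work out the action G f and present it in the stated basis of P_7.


the result is g(x) = (5/4)x^5 + (25/12)x^4 + (25/18)x^3 - (31/108)x^2 - (461/324)x - 100/243

order-1 term: (25/12)x^4 - (1/2)x - 1/3
order-2 term: (25/18)x^3 - 1/12
order-3 term: (25/54)x^2
order-4 term: (25/324)x
order-5 term: 5/972
the series for exp((1/3)D) f terminates at order 5
exp((1/3)D) f = (5/4)x^5 + (25/12)x^4 + (25/18)x^3 - (31/108)x^2 - (461/324)x - 100/243


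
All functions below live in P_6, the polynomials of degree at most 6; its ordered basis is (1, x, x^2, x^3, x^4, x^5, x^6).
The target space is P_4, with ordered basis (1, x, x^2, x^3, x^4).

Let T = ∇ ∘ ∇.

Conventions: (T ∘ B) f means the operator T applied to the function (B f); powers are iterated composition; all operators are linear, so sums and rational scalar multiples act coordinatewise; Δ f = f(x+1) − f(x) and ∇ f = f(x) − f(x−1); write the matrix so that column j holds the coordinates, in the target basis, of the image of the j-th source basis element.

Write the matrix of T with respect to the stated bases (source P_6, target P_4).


image of 1: 0
image of x: 0
image of x^2: 2
image of x^3: 6x - 6
image of x^4: 12x^2 - 24x + 14
image of x^5: 20x^3 - 60x^2 + 70x - 30
image of x^6: 30x^4 - 120x^3 + 210x^2 - 180x + 62
each image's coordinates form column j of the matrix

the matrix is [[0, 0, 2, -6, 14, -30, 62]; [0, 0, 0, 6, -24, 70, -180]; [0, 0, 0, 0, 12, -60, 210]; [0, 0, 0, 0, 0, 20, -120]; [0, 0, 0, 0, 0, 0, 30]] (rows listed top to bottom)


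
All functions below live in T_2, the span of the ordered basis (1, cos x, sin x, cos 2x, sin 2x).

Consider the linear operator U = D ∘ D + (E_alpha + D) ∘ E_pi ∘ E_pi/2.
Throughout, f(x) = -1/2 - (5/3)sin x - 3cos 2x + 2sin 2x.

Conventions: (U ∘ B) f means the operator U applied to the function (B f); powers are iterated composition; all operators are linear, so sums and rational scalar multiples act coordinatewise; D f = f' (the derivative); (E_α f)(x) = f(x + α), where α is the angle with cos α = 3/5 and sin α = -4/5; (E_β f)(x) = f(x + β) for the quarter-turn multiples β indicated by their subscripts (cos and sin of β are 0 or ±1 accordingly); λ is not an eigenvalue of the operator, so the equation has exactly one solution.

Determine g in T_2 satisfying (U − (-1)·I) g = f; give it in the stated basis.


write g with unknown coordinates in the stated basis and equate coefficients in (U − (-1)·I) g = f
solving from the highest basis element down gives g = -1/4 - (5/2)cos x - (5/6)sin x + (64/53)cos 2x - (29/106)sin 2x
check: U g = -1/4 + (5/2)cos x - (5/6)sin x - (223/53)cos 2x + (241/106)sin 2x
so U g − (-1)·g = -1/2 - (5/3)sin x - 3cos 2x + 2sin 2x = f ✓

the result is g(x) = -1/4 - (5/2)cos x - (5/6)sin x + (64/53)cos 2x - (29/106)sin 2x


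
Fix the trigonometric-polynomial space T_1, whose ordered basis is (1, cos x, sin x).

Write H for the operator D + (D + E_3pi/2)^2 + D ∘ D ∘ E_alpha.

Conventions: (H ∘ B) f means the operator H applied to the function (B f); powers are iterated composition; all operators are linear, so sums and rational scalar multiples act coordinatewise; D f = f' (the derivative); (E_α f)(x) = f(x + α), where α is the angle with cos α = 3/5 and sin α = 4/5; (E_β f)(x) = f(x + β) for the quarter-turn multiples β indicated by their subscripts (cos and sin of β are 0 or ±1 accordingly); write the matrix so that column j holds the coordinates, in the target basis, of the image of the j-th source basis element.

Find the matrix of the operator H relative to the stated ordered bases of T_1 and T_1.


image of 1: 1
image of cos x: -(3/5)cos x - (1/5)sin x
image of sin x: (1/5)cos x - (3/5)sin x
each image's coordinates form column j of the matrix

the matrix is [[1, 0, 0]; [0, -3/5, 1/5]; [0, -1/5, -3/5]] (rows listed top to bottom)
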